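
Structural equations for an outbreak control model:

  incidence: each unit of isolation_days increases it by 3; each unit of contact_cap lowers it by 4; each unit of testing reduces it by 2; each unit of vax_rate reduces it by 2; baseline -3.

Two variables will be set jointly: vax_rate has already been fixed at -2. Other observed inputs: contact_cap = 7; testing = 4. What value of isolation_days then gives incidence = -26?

With vax_rate held at -2:
Substituting into the incidence equation gives incidence = 3*isolation_days - 35.
Solve 3*isolation_days - 35 = -26: isolation_days = (-26 + 35) / 3 = 3.

isolation_days = 3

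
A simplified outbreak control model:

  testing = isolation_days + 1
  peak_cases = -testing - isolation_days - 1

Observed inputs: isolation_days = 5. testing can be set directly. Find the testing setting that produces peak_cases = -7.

Intervening on testing fixes its value directly, overriding its dependence on isolation_days.
Substituting into the peak_cases equation gives peak_cases = -testing - 6.
Solve -testing - 6 = -7: testing = (-7 + 6) / -1 = 1.

testing = 1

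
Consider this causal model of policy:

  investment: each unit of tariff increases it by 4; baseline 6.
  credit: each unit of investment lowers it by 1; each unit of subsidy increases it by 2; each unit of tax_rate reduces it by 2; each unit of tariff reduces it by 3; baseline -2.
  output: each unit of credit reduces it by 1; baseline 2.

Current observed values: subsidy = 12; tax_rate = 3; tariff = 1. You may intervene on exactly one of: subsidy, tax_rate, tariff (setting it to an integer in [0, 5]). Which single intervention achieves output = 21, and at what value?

set subsidy = 1

Intervening on subsidy: with other inputs at their observed values, output = -2*subsidy + 23. Solving for 21 gives subsidy = 1, within [0, 5].
Intervening on tax_rate: output = 2*tax_rate - 7. Reaching 21 requires tax_rate = 14, outside [0, 5].
Intervening on tariff: output = 7*tariff - 8. Reaching 21 requires tariff = 29/7, not an integer.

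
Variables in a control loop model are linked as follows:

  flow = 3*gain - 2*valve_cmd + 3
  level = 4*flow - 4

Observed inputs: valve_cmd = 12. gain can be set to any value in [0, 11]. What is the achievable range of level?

Substituting into the flow equation gives flow = 3*gain - 21.
Substituting into the level equation gives level = 12*gain - 88.
Linear in gain, so extremes are at the endpoints: gain = 0 gives level = -88; gain = 11 gives level = 44.

-88 to 44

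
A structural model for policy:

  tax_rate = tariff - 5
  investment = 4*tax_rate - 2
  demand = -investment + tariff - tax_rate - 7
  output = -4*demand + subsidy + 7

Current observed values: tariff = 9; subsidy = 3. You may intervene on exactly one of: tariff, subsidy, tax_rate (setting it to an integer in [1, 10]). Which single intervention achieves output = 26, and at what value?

set tariff = 6

Intervening on tariff: with other inputs at their observed values, output = 16*tariff - 70. Solving for 26 gives tariff = 6, within [1, 10].
Intervening on subsidy: output = subsidy + 71. Reaching 26 requires subsidy = -45, outside [1, 10].
Intervening on tax_rate: output = 20*tax_rate - 6. Reaching 26 requires tax_rate = 8/5, not an integer.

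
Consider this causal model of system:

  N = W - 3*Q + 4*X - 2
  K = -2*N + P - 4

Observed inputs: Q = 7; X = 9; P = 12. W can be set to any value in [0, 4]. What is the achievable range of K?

-26 to -18

Substituting into the N equation gives N = W + 13.
This gives K = -2*W - 18.
Linear in W, so extremes are at the endpoints: W = 0 gives K = -18; W = 4 gives K = -26.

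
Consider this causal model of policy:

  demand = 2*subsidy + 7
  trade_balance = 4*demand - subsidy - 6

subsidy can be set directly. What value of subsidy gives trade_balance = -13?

Substituting into the trade_balance equation gives trade_balance = 7*subsidy + 22.
Solve 7*subsidy + 22 = -13: subsidy = (-13 - 22) / 7 = -5.

subsidy = -5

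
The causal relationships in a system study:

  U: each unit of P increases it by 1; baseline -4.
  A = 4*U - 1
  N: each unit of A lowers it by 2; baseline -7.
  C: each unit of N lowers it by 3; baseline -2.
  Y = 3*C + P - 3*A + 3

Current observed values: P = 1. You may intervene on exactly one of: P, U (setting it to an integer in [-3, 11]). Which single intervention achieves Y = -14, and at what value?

set U = -1

Intervening on P: Y = 61*P - 195. Reaching -14 requires P = 181/61, not an integer.
Intervening on U: with other inputs at their observed values, Y = 60*U + 46. Solving for -14 gives U = -1, within [-3, 11].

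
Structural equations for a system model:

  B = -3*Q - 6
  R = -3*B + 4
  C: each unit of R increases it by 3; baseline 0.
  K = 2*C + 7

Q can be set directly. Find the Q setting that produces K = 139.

Q = 0

Substituting into the R equation gives R = 9*Q + 22.
C becomes 27*Q + 66.
K becomes 54*Q + 139.
Solve 54*Q + 139 = 139: Q = (139 - 139) / 54 = 0.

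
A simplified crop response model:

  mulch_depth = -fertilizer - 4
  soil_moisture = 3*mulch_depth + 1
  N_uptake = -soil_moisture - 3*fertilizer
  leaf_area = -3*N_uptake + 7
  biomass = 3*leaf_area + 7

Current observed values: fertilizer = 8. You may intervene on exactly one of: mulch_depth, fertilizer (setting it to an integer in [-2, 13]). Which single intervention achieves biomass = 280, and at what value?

set mulch_depth = 1

Intervening on mulch_depth: with other inputs at their observed values, biomass = 27*mulch_depth + 253. Solving for 280 gives mulch_depth = 1, within [-2, 13].
Intervening on fertilizer: the paths from fertilizer to biomass cancel (net effect zero), leaving biomass = -71; 280 is unreachable this way.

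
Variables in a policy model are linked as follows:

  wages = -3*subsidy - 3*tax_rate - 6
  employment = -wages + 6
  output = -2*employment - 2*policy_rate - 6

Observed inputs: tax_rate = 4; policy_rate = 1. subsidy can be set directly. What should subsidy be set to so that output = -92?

Substituting into the wages equation gives wages = -3*subsidy - 18.
Substituting into the employment equation gives employment = 3*subsidy + 24.
This gives output = -6*subsidy - 56.
Solve -6*subsidy - 56 = -92: subsidy = (-92 + 56) / -6 = 6.

subsidy = 6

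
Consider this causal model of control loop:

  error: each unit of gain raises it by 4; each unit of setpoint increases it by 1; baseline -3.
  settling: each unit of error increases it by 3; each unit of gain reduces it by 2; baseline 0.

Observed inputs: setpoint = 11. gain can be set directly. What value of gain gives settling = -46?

gain = -7

Substituting into the error equation gives error = 4*gain + 8.
settling becomes 10*gain + 24.
Solve 10*gain + 24 = -46: gain = (-46 - 24) / 10 = -7.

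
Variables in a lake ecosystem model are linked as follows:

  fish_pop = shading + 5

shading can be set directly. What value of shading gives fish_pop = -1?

Solve shading + 5 = -1: shading = (-1 - 5) / 1 = -6.

shading = -6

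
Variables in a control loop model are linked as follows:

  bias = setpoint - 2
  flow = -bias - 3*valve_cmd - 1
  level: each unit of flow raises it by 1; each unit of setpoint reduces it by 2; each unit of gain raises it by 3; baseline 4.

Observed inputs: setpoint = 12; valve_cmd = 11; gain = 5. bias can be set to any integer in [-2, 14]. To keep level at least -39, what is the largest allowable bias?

bias = 0

Intervening on bias fixes its value directly, overriding its dependence on setpoint.
Substituting into the flow equation gives flow = -bias - 34.
This gives level = -bias - 39.
Require -bias - 39 ≥ -39, so bias ≤ 0.
The largest integer in [-2, 14] satisfying this is 0.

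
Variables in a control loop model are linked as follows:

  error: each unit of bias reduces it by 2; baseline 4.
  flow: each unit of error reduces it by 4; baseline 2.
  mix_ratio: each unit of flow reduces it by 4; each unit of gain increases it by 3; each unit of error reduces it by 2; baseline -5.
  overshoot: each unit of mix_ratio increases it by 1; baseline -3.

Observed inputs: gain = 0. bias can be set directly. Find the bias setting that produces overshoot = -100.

Substituting into the flow equation gives flow = 8*bias - 14.
mix_ratio becomes -28*bias + 43.
This gives overshoot = -28*bias + 40.
Solve -28*bias + 40 = -100: bias = (-100 - 40) / -28 = 5.

bias = 5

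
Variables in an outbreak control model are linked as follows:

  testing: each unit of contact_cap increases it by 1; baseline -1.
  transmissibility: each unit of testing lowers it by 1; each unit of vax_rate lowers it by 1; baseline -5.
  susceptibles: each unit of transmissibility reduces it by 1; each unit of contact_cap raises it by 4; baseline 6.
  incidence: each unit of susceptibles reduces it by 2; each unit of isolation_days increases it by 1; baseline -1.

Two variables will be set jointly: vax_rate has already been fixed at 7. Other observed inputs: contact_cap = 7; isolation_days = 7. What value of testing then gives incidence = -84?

testing = -1

With vax_rate held at 7:
Intervening on testing fixes its value directly, overriding its dependence on contact_cap.
Substituting into the transmissibility equation gives transmissibility = -testing - 12.
This gives susceptibles = testing + 46.
Substituting into the incidence equation gives incidence = -2*testing - 86.
Solve -2*testing - 86 = -84: testing = (-84 + 86) / -2 = -1.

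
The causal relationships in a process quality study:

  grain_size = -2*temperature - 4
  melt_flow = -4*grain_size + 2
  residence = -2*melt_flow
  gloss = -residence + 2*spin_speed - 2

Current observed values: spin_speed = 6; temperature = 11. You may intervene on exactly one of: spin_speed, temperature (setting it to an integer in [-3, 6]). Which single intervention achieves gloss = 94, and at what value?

set temperature = 3

Intervening on spin_speed: gloss = 2*spin_speed + 210. Reaching 94 requires spin_speed = -58, outside [-3, 6].
Intervening on temperature: with other inputs at their observed values, gloss = 16*temperature + 46. Solving for 94 gives temperature = 3, within [-3, 6].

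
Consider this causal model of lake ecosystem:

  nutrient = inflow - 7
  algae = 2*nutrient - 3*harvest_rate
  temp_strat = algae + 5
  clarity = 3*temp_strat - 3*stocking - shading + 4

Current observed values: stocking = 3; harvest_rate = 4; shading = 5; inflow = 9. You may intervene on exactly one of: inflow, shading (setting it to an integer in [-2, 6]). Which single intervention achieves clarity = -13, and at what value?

Intervening on inflow: clarity = 6*inflow - 73. Reaching -13 requires inflow = 10, outside [-2, 6].
Intervening on shading: with other inputs at their observed values, clarity = -shading - 14. Solving for -13 gives shading = -1, within [-2, 6].

set shading = -1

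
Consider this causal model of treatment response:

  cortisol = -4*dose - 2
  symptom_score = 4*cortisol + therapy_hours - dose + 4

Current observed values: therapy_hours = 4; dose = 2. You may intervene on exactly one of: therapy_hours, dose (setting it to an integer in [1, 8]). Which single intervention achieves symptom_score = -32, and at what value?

set therapy_hours = 6

Intervening on therapy_hours: with other inputs at their observed values, symptom_score = therapy_hours - 38. Solving for -32 gives therapy_hours = 6, within [1, 8].
Intervening on dose: symptom_score = -17*dose. Reaching -32 requires dose = 32/17, not an integer.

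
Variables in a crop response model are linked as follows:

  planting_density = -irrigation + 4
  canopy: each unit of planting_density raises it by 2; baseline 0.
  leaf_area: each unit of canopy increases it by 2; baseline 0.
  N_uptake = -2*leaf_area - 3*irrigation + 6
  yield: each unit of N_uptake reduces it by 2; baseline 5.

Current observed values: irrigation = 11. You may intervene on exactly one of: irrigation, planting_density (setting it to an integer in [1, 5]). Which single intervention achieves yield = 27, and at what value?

Intervening on irrigation: with other inputs at their observed values, yield = -10*irrigation + 57. Solving for 27 gives irrigation = 3, within [1, 5].
Intervening on planting_density: yield = 16*planting_density + 59. Reaching 27 requires planting_density = -2, outside [1, 5].

set irrigation = 3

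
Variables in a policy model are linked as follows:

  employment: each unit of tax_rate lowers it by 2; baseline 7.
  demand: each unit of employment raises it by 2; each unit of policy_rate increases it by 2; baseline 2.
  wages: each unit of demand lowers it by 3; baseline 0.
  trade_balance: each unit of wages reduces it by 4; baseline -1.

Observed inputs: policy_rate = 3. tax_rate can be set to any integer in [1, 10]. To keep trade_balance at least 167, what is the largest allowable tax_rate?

tax_rate = 2

Substituting into the demand equation gives demand = -4*tax_rate + 22.
Substituting into the wages equation gives wages = 12*tax_rate - 66.
Substituting into the trade_balance equation gives trade_balance = -48*tax_rate + 263.
Require -48*tax_rate + 263 ≥ 167, so tax_rate ≤ 2.
The largest integer in [1, 10] satisfying this is 2.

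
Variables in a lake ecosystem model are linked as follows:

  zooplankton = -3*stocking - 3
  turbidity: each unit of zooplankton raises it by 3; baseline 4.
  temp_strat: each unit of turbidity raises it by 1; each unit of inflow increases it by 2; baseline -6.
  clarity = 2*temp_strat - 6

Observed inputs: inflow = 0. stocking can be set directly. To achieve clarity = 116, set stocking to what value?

stocking = -8

Substituting into the turbidity equation gives turbidity = -9*stocking - 5.
Substituting into the temp_strat equation gives temp_strat = -9*stocking - 11.
Substituting into the clarity equation gives clarity = -18*stocking - 28.
Solve -18*stocking - 28 = 116: stocking = (116 + 28) / -18 = -8.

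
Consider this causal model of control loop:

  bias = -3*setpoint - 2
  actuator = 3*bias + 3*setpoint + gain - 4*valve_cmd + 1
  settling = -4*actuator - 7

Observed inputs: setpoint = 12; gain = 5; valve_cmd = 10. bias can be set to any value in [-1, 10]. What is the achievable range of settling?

Intervening on bias fixes its value directly, overriding its dependence on setpoint.
Substituting into the actuator equation gives actuator = 3*bias + 2.
Substituting into the settling equation gives settling = -12*bias - 15.
Linear in bias, so extremes are at the endpoints: bias = -1 gives settling = -3; bias = 10 gives settling = -135.

-135 to -3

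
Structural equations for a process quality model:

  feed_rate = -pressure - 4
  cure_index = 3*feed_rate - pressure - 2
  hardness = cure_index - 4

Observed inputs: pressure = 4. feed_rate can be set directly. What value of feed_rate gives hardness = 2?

Intervening on feed_rate fixes its value directly, overriding its dependence on pressure.
Substituting into the cure_index equation gives cure_index = 3*feed_rate - 6.
Substituting into the hardness equation gives hardness = 3*feed_rate - 10.
Solve 3*feed_rate - 10 = 2: feed_rate = (2 + 10) / 3 = 4.

feed_rate = 4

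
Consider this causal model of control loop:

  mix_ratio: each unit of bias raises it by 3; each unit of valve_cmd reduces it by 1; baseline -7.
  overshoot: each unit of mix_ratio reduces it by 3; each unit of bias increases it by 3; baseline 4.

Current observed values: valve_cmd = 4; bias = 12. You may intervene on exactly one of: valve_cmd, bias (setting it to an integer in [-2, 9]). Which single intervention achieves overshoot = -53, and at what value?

Intervening on valve_cmd: with other inputs at their observed values, overshoot = 3*valve_cmd - 47. Solving for -53 gives valve_cmd = -2, within [-2, 9].
Intervening on bias: overshoot = -6*bias + 37. Reaching -53 requires bias = 15, outside [-2, 9].

set valve_cmd = -2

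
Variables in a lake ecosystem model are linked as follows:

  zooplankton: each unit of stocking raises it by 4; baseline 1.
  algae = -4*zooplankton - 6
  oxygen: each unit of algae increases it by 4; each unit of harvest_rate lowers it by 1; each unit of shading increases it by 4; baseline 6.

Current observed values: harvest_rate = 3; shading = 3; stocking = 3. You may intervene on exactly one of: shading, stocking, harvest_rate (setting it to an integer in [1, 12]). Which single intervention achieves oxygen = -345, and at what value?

Intervening on shading: oxygen = 4*shading - 229. Reaching -345 requires shading = -29, outside [1, 12].
Intervening on stocking: with other inputs at their observed values, oxygen = -64*stocking - 25. Solving for -345 gives stocking = 5, within [1, 12].
Intervening on harvest_rate: oxygen = -harvest_rate - 214. Reaching -345 requires harvest_rate = 131, outside [1, 12].

set stocking = 5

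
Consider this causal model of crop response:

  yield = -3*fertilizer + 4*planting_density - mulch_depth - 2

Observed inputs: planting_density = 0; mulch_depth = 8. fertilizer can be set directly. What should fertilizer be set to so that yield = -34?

Substituting into the yield equation gives yield = -3*fertilizer - 10.
Solve -3*fertilizer - 10 = -34: fertilizer = (-34 + 10) / -3 = 8.

fertilizer = 8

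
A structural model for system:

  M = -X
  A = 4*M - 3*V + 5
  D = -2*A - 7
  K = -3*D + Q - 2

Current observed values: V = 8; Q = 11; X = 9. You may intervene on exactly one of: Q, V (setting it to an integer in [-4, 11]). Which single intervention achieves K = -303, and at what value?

Intervening on Q: with other inputs at their observed values, K = Q - 311. Solving for -303 gives Q = 8, within [-4, 11].
Intervening on V: K = -18*V - 156. Reaching -303 requires V = 49/6, not an integer.

set Q = 8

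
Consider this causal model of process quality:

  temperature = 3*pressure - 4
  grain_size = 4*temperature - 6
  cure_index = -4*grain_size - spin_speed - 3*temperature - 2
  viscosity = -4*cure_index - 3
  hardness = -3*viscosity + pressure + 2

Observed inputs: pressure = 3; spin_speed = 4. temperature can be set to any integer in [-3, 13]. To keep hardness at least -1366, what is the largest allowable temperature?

Intervening on temperature fixes its value directly, overriding its dependence on pressure.
Substituting into the cure_index equation gives cure_index = -19*temperature + 18.
viscosity becomes 76*temperature - 75.
Substituting into the hardness equation gives hardness = -228*temperature + 230.
Require -228*temperature + 230 ≥ -1366, so temperature ≤ 7.
The largest integer in [-3, 13] satisfying this is 7.

temperature = 7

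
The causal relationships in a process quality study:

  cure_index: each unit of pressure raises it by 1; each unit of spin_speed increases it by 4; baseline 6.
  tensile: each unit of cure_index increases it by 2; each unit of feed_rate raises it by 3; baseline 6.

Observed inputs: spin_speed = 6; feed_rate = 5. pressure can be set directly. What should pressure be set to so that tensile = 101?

pressure = 10

Substituting into the cure_index equation gives cure_index = pressure + 30.
tensile becomes 2*pressure + 81.
Solve 2*pressure + 81 = 101: pressure = (101 - 81) / 2 = 10.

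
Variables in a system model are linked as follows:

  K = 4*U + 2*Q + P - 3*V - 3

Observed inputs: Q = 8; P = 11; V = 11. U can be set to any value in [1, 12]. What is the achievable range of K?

-5 to 39

Substituting into the K equation gives K = 4*U - 9.
Linear in U, so extremes are at the endpoints: U = 1 gives K = -5; U = 12 gives K = 39.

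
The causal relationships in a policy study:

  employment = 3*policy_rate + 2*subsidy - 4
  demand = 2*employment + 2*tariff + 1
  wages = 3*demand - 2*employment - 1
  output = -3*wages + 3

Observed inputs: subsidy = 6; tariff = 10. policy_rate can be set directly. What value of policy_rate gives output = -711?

Substituting into the employment equation gives employment = 3*policy_rate + 8.
demand becomes 6*policy_rate + 37.
Substituting into the wages equation gives wages = 12*policy_rate + 94.
This gives output = -36*policy_rate - 279.
Solve -36*policy_rate - 279 = -711: policy_rate = (-711 + 279) / -36 = 12.

policy_rate = 12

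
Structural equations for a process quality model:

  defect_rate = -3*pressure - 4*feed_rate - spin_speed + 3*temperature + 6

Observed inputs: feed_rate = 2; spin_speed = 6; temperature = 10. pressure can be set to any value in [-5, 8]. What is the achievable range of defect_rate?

Substituting into the defect_rate equation gives defect_rate = -3*pressure + 22.
Linear in pressure, so extremes are at the endpoints: pressure = -5 gives defect_rate = 37; pressure = 8 gives defect_rate = -2.

-2 to 37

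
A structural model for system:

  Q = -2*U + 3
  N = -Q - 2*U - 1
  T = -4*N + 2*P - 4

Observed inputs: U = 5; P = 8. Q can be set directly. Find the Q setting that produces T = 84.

Q = 7

Intervening on Q fixes its value directly, overriding its dependence on U.
Substituting into the N equation gives N = -Q - 11.
Substituting into the T equation gives T = 4*Q + 56.
Solve 4*Q + 56 = 84: Q = (84 - 56) / 4 = 7.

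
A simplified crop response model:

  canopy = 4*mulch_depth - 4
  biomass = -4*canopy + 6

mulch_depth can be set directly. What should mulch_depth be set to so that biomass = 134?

mulch_depth = -7

Substituting into the biomass equation gives biomass = -16*mulch_depth + 22.
Solve -16*mulch_depth + 22 = 134: mulch_depth = (134 - 22) / -16 = -7.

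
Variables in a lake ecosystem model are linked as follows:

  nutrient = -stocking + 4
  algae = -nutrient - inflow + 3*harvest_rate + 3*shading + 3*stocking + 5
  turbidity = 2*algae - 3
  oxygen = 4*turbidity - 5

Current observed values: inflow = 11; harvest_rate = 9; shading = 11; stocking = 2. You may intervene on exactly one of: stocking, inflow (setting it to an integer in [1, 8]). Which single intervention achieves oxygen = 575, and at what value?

Intervening on stocking: with other inputs at their observed values, oxygen = 32*stocking + 383. Solving for 575 gives stocking = 6, within [1, 8].
Intervening on inflow: oxygen = -8*inflow + 535. Reaching 575 requires inflow = -5, outside [1, 8].

set stocking = 6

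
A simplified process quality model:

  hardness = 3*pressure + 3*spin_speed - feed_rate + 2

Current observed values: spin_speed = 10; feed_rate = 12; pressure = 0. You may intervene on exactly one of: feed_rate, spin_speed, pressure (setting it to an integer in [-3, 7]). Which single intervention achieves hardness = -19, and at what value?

Intervening on feed_rate: hardness = -feed_rate + 32. Reaching -19 requires feed_rate = 51, outside [-3, 7].
Intervening on spin_speed: with other inputs at their observed values, hardness = 3*spin_speed - 10. Solving for -19 gives spin_speed = -3, within [-3, 7].
Intervening on pressure: hardness = 3*pressure + 20. Reaching -19 requires pressure = -13, outside [-3, 7].

set spin_speed = -3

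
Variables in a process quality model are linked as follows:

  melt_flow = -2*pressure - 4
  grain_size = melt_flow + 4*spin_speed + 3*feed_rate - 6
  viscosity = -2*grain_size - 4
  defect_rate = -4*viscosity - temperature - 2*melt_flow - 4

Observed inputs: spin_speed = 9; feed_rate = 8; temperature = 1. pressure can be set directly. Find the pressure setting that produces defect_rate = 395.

pressure = 2

Substituting into the grain_size equation gives grain_size = -2*pressure + 50.
So viscosity = 4*pressure - 104.
Substituting into the defect_rate equation gives defect_rate = -12*pressure + 419.
Solve -12*pressure + 419 = 395: pressure = (395 - 419) / -12 = 2.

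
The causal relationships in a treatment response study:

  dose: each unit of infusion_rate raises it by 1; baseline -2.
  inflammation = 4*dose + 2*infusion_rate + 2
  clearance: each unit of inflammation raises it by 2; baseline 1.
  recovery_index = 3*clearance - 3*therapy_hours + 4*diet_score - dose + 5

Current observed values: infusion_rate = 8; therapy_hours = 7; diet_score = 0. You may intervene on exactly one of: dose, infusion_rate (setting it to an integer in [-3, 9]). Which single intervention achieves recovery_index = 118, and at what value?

Intervening on dose: with other inputs at their observed values, recovery_index = 23*dose + 95. Solving for 118 gives dose = 1, within [-3, 9].
Intervening on infusion_rate: recovery_index = 35*infusion_rate - 47. Reaching 118 requires infusion_rate = 33/7, not an integer.

set dose = 1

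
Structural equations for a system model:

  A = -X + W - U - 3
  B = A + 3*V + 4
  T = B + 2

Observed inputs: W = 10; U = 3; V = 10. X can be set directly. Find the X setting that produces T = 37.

X = 3

Substituting into the A equation gives A = -X + 4.
Substituting into the B equation gives B = -X + 38.
This gives T = -X + 40.
Solve -X + 40 = 37: X = (37 - 40) / -1 = 3.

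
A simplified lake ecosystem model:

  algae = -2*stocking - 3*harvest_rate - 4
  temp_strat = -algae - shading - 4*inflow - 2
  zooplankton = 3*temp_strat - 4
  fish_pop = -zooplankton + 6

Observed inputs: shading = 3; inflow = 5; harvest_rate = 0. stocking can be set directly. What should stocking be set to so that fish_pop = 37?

Substituting into the algae equation gives algae = -2*stocking - 4.
Substituting into the temp_strat equation gives temp_strat = 2*stocking - 21.
This gives zooplankton = 6*stocking - 67.
So fish_pop = -6*stocking + 73.
Solve -6*stocking + 73 = 37: stocking = (37 - 73) / -6 = 6.

stocking = 6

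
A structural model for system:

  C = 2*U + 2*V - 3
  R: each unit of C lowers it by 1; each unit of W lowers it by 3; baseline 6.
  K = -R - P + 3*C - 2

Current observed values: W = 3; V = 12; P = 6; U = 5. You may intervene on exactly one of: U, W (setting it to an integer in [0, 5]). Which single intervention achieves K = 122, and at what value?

set W = 4

Intervening on U: K = 8*U + 79. Reaching 122 requires U = 43/8, not an integer.
Intervening on W: with other inputs at their observed values, K = 3*W + 110. Solving for 122 gives W = 4, within [0, 5].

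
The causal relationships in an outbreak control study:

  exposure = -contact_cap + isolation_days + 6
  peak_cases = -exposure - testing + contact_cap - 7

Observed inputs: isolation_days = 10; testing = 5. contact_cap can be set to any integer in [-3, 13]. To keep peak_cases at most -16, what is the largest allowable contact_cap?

Substituting into the exposure equation gives exposure = -contact_cap + 16.
Substituting into the peak_cases equation gives peak_cases = 2*contact_cap - 28.
Require 2*contact_cap - 28 ≤ -16, so contact_cap ≤ 6.
The largest integer in [-3, 13] satisfying this is 6.

contact_cap = 6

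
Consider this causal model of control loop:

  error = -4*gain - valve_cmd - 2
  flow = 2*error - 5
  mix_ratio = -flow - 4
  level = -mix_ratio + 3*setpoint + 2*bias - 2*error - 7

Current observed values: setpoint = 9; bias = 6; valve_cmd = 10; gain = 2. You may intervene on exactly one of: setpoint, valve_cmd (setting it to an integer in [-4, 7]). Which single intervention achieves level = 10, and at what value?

set setpoint = 2

Intervening on setpoint: with other inputs at their observed values, level = 3*setpoint + 4. Solving for 10 gives setpoint = 2, within [-4, 7].
Intervening on valve_cmd: the paths from valve_cmd to level cancel (net effect zero), leaving level = 31; 10 is unreachable this way.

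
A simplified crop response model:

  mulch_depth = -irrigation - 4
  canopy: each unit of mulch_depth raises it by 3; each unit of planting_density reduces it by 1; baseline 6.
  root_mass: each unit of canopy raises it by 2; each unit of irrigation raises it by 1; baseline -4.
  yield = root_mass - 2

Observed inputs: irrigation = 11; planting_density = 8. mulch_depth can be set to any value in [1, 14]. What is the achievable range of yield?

Intervening on mulch_depth fixes its value directly, overriding its dependence on irrigation.
Substituting into the canopy equation gives canopy = 3*mulch_depth - 2.
Substituting into the root_mass equation gives root_mass = 6*mulch_depth + 3.
Substituting into the yield equation gives yield = 6*mulch_depth + 1.
Linear in mulch_depth, so extremes are at the endpoints: mulch_depth = 1 gives yield = 7; mulch_depth = 14 gives yield = 85.

7 to 85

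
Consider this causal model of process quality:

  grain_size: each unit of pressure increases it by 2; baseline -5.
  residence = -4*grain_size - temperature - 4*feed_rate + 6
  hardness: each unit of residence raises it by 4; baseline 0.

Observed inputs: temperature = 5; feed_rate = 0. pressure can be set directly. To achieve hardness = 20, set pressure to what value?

Substituting into the residence equation gives residence = -8*pressure + 21.
Substituting into the hardness equation gives hardness = -32*pressure + 84.
Solve -32*pressure + 84 = 20: pressure = (20 - 84) / -32 = 2.

pressure = 2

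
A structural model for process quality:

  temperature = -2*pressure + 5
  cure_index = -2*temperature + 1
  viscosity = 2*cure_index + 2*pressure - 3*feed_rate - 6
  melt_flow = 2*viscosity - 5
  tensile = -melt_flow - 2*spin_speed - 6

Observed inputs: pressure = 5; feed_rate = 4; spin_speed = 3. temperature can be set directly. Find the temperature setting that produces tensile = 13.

Intervening on temperature fixes its value directly, overriding its dependence on pressure.
Substituting into the viscosity equation gives viscosity = -4*temperature - 6.
Substituting into the melt_flow equation gives melt_flow = -8*temperature - 17.
tensile becomes 8*temperature + 5.
Solve 8*temperature + 5 = 13: temperature = (13 - 5) / 8 = 1.

temperature = 1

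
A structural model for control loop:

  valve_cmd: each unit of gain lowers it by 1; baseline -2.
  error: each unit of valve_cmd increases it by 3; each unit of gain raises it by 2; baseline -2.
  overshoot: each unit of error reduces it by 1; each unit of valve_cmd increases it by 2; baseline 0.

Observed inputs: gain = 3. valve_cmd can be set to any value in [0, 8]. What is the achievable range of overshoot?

Intervening on valve_cmd fixes its value directly, overriding its dependence on gain.
Substituting into the error equation gives error = 3*valve_cmd + 4.
Substituting into the overshoot equation gives overshoot = -valve_cmd - 4.
Linear in valve_cmd, so extremes are at the endpoints: valve_cmd = 0 gives overshoot = -4; valve_cmd = 8 gives overshoot = -12.

-12 to -4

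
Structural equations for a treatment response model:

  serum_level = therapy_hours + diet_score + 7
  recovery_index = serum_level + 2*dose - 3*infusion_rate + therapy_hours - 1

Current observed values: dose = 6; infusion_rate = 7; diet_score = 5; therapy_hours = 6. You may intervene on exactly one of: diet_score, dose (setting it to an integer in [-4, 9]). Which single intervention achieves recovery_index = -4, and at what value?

set dose = -3

Intervening on diet_score: recovery_index = diet_score + 9. Reaching -4 requires diet_score = -13, outside [-4, 9].
Intervening on dose: with other inputs at their observed values, recovery_index = 2*dose + 2. Solving for -4 gives dose = -3, within [-4, 9].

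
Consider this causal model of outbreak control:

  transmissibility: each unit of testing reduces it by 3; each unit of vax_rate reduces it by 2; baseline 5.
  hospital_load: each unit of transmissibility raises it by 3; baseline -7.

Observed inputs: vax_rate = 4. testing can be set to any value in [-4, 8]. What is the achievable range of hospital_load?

-88 to 20

Substituting into the transmissibility equation gives transmissibility = -3*testing - 3.
This gives hospital_load = -9*testing - 16.
Linear in testing, so extremes are at the endpoints: testing = -4 gives hospital_load = 20; testing = 8 gives hospital_load = -88.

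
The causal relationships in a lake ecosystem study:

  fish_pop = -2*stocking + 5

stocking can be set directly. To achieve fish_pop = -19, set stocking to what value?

Solve -2*stocking + 5 = -19: stocking = (-19 - 5) / -2 = 12.

stocking = 12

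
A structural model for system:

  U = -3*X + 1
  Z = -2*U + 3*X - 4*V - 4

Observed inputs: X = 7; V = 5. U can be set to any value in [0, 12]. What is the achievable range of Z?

-27 to -3

Intervening on U fixes its value directly, overriding its dependence on X.
Substituting into the Z equation gives Z = -2*U - 3.
Linear in U, so extremes are at the endpoints: U = 0 gives Z = -3; U = 12 gives Z = -27.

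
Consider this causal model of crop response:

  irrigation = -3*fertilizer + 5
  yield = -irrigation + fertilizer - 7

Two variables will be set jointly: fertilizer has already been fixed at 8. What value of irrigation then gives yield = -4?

With fertilizer held at 8:
Intervening on irrigation fixes its value directly, overriding its dependence on fertilizer.
Substituting into the yield equation gives yield = -irrigation + 1.
Solve -irrigation + 1 = -4: irrigation = (-4 - 1) / -1 = 5.

irrigation = 5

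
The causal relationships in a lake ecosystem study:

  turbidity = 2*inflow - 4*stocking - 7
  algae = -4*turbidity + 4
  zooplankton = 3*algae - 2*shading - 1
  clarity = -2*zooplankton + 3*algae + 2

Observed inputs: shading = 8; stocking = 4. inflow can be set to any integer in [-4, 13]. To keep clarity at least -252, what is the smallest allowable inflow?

inflow = 0

Substituting into the turbidity equation gives turbidity = 2*inflow - 23.
algae becomes -8*inflow + 96.
This gives zooplankton = -24*inflow + 271.
Substituting into the clarity equation gives clarity = 24*inflow - 252.
Require 24*inflow - 252 ≥ -252, so inflow ≥ 0.
The smallest integer in [-4, 13] satisfying this is 0.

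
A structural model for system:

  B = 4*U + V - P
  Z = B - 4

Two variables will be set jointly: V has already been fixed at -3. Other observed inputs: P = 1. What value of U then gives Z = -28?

With V held at -3:
Substituting into the B equation gives B = 4*U - 4.
Substituting into the Z equation gives Z = 4*U - 8.
Solve 4*U - 8 = -28: U = (-28 + 8) / 4 = -5.

U = -5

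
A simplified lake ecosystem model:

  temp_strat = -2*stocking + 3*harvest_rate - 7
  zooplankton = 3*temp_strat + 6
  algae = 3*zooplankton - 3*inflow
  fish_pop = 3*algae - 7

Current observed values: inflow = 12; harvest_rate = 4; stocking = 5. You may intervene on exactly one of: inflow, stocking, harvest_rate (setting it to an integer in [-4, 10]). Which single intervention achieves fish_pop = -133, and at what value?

set inflow = 5

Intervening on inflow: with other inputs at their observed values, fish_pop = -9*inflow - 88. Solving for -133 gives inflow = 5, within [-4, 10].
Intervening on stocking: fish_pop = -54*stocking + 74. Reaching -133 requires stocking = 23/6, not an integer.
Intervening on harvest_rate: fish_pop = 81*harvest_rate - 520. Reaching -133 requires harvest_rate = 43/9, not an integer.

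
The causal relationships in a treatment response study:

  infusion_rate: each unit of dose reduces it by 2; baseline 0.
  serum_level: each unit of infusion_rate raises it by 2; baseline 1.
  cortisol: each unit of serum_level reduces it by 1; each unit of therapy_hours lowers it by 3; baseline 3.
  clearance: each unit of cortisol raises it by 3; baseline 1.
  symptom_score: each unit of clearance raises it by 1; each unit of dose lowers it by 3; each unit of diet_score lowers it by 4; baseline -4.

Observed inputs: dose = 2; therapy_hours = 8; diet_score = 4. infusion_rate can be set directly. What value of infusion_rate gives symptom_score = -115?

Intervening on infusion_rate fixes its value directly, overriding its dependence on dose.
Substituting into the cortisol equation gives cortisol = -2*infusion_rate - 22.
clearance becomes -6*infusion_rate - 65.
Substituting into the symptom_score equation gives symptom_score = -6*infusion_rate - 91.
Solve -6*infusion_rate - 91 = -115: infusion_rate = (-115 + 91) / -6 = 4.

infusion_rate = 4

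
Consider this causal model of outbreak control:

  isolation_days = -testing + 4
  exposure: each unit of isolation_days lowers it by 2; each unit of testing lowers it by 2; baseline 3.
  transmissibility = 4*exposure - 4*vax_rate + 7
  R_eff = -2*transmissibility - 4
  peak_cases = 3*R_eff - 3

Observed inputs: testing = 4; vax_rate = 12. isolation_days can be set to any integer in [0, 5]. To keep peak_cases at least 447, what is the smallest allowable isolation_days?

isolation_days = 2

Intervening on isolation_days fixes its value directly, overriding its dependence on testing.
Substituting into the exposure equation gives exposure = -2*isolation_days - 5.
Substituting into the transmissibility equation gives transmissibility = -8*isolation_days - 61.
R_eff becomes 16*isolation_days + 118.
Substituting into the peak_cases equation gives peak_cases = 48*isolation_days + 351.
Require 48*isolation_days + 351 ≥ 447, so isolation_days ≥ 2.
The smallest integer in [0, 5] satisfying this is 2.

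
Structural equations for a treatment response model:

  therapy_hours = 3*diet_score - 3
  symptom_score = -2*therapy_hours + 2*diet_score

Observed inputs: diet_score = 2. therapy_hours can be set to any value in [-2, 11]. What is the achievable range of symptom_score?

-18 to 8

Intervening on therapy_hours fixes its value directly, overriding its dependence on diet_score.
Substituting into the symptom_score equation gives symptom_score = -2*therapy_hours + 4.
Linear in therapy_hours, so extremes are at the endpoints: therapy_hours = -2 gives symptom_score = 8; therapy_hours = 11 gives symptom_score = -18.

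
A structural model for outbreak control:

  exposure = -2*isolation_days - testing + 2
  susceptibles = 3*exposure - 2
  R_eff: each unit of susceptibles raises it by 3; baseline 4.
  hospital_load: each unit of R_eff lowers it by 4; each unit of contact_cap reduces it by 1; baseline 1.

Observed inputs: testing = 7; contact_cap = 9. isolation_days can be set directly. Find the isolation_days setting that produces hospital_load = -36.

Substituting into the exposure equation gives exposure = -2*isolation_days - 5.
So susceptibles = -6*isolation_days - 17.
Substituting into the R_eff equation gives R_eff = -18*isolation_days - 47.
This gives hospital_load = 72*isolation_days + 180.
Solve 72*isolation_days + 180 = -36: isolation_days = (-36 - 180) / 72 = -3.

isolation_days = -3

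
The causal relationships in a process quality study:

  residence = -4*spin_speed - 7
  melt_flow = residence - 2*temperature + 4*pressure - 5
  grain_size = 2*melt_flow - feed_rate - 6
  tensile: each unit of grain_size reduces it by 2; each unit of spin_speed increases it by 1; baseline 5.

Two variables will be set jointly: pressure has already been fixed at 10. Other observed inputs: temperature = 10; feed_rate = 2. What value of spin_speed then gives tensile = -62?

With pressure held at 10:
Substituting into the melt_flow equation gives melt_flow = -4*spin_speed + 8.
Substituting into the grain_size equation gives grain_size = -8*spin_speed + 8.
tensile becomes 17*spin_speed - 11.
Solve 17*spin_speed - 11 = -62: spin_speed = (-62 + 11) / 17 = -3.

spin_speed = -3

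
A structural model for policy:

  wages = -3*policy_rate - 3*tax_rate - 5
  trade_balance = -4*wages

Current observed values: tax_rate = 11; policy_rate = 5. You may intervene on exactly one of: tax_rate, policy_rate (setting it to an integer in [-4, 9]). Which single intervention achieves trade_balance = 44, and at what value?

Intervening on tax_rate: with other inputs at their observed values, trade_balance = 12*tax_rate + 80. Solving for 44 gives tax_rate = -3, within [-4, 9].
Intervening on policy_rate: trade_balance = 12*policy_rate + 152. Reaching 44 requires policy_rate = -9, outside [-4, 9].

set tax_rate = -3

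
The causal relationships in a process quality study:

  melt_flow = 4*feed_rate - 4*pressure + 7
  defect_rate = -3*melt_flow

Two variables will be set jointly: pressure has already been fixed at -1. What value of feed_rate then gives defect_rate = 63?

feed_rate = -8

With pressure held at -1:
Substituting into the melt_flow equation gives melt_flow = 4*feed_rate + 11.
Substituting into the defect_rate equation gives defect_rate = -12*feed_rate - 33.
Solve -12*feed_rate - 33 = 63: feed_rate = (63 + 33) / -12 = -8.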